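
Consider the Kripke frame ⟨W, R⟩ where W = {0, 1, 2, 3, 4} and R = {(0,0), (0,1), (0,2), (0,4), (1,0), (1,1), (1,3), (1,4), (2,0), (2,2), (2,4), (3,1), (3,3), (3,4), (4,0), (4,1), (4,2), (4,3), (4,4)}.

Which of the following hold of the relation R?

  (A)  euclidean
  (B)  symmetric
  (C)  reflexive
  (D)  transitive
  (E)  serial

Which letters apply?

B, C, E

(A) not euclidean: 0 R 1 and 0 R 2 but not 1 R 2.
(B) symmetric: every R-edge is matched by its reverse.
(C) reflexive: each world relates to itself.
(D) not transitive: 0 R 1 and 1 R 3 but not 0 R 3.
(E) serial: every world has an R-successor.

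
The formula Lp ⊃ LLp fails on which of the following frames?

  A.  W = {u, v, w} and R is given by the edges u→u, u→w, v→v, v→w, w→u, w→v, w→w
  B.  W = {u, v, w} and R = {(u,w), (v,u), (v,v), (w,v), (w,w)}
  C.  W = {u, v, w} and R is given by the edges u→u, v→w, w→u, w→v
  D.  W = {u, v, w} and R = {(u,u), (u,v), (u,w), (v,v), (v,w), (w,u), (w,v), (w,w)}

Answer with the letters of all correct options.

A, B, C, D

The schema Lp ⊃ LLp is axiom 4; it is valid on a frame iff R is transitive.
(A) R is not transitive (u R w and w R v but not u R v), so the schema fails here.
(B) R is not transitive (u R w and w R v but not u R v), so the schema fails here.
(C) R is not transitive (v R w and w R u but not v R u), so the schema fails here.
(D) R is not transitive (v R w and w R u but not v R u), so the schema fails here.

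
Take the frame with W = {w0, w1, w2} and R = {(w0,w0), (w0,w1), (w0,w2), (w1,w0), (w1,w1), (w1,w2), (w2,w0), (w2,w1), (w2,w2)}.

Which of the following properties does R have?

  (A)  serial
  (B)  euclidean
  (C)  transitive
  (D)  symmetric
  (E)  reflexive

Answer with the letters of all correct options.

(A) serial: every world has an R-successor.
(B) euclidean: any two R-successors of the same world are R-related.
(C) transitive: R is closed under composition.
(D) symmetric: every R-edge is matched by its reverse.
(E) reflexive: each world relates to itself.

A, B, C, D, E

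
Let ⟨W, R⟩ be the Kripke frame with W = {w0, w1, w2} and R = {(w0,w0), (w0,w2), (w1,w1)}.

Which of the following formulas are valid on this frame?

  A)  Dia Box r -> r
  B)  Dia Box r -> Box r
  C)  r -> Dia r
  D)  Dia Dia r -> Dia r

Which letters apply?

D

R is not reflexive: not w2 R w2.
R is not symmetric: w0 R w2 but not w2 R w0.
R is transitive: R is closed under composition.
R is not euclidean: w0 R w2 and w0 R w0 but not w2 R w0.
(A) Dia Box r -> r (the dual of axiom B) characterises the symmetric frames. R is not symmetric — not valid.
(B) the dual of axiom 5: valid iff R is euclidean. R is not euclidean — not valid.
(C) r -> Dia r is the dual of axiom T; it is valid on a frame exactly when R is reflexive. R is not reflexive, so not valid.
(D) Dia Dia r -> Dia r is the dual of axiom 4; it is valid on a frame exactly when R is transitive. R is transitive, so valid.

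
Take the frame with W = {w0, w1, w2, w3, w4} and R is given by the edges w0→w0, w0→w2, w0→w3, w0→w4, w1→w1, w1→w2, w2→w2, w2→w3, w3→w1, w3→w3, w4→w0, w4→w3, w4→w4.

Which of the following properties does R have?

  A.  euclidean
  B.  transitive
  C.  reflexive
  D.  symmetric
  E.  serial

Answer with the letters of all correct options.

C, E

(A) not euclidean: w0 R w2 and w0 R w0 but not w2 R w0.
(B) not transitive: w0 R w3 and w3 R w1 but not w0 R w1.
(C) reflexive: each world relates to itself.
(D) not symmetric: w0 R w2 but not w2 R w0.
(E) serial: every world has an R-successor.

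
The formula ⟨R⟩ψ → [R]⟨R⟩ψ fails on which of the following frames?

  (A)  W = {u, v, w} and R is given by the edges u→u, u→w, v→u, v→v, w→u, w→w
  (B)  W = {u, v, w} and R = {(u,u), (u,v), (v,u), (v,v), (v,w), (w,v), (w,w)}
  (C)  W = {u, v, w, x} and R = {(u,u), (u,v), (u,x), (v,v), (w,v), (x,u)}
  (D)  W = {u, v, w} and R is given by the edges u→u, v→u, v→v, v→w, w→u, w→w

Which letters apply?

A, B, C, D

The schema ⟨R⟩ψ → [R]⟨R⟩ψ is axiom 5; it is valid on a frame iff R is euclidean.
(A) R is not euclidean (v R u and v R v but not u R v), so the schema fails here.
(B) R is not euclidean (v R u and v R w but not u R w), so the schema fails here.
(C) R is not euclidean (u R v and u R u but not v R u), so the schema fails here.
(D) R is not euclidean (v R u and v R v but not u R v), so the schema fails here.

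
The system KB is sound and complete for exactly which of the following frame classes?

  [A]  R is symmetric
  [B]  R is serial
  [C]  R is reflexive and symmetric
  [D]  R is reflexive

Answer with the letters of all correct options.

A

(A) KB is sound and complete for exactly this class.
(B) this class determines D, not KB.
(C) this class determines B (= KTB), not KB.
(D) this class determines T (= KT), not KB.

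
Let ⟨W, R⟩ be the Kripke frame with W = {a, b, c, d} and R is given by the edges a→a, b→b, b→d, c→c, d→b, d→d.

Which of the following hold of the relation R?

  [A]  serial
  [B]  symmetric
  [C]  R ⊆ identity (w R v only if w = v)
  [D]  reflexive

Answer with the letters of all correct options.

A, B, D

(A) serial: every world has an R-successor.
(B) symmetric: every R-edge is matched by its reverse.
(C) not ⊆ identity: b R d with b ≠ d.
(D) reflexive: each world relates to itself.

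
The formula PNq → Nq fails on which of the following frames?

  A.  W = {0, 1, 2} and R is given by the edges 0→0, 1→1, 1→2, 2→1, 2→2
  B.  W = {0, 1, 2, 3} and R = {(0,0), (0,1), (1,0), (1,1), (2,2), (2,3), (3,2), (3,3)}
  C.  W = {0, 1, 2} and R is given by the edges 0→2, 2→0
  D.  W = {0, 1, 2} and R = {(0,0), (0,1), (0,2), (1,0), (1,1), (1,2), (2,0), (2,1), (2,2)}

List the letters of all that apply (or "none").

C

The schema PNq → Nq is the dual of axiom 5; it is valid on a frame iff R is euclidean.
(A) R is euclidean (any two R-successors of the same world are R-related), so the schema is valid here.
(B) R is euclidean (any two R-successors of the same world are R-related), so the schema is valid here.
(C) R is not euclidean (0 R 2 and 0 R 2 but not 2 R 2), so the schema fails here.
(D) R is euclidean (any two R-successors of the same world are R-related), so the schema is valid here.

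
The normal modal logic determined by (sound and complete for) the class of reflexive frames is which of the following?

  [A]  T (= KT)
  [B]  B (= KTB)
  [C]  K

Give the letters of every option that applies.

(A) T (= KT) is determined by exactly this class.
(B) B (= KTB) is determined by the class of reflexive and symmetric frames.
(C) K is determined by the class of arbitrary frames.

A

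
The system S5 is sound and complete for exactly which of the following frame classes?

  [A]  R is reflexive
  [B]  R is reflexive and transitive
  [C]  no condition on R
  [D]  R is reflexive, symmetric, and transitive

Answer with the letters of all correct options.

(A) this class determines T (= KT), not S5.
(B) this class determines S4, not S5.
(C) this class determines K, not S5.
(D) S5 is sound and complete for exactly this class.

D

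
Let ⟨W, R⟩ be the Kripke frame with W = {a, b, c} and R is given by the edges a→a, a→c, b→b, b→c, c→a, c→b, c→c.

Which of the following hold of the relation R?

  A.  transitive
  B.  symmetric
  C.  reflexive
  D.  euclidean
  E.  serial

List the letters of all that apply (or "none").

B, C, E

(A) not transitive: a R c and c R b but not a R b.
(B) symmetric: every R-edge is matched by its reverse.
(C) reflexive: each world relates to itself.
(D) not euclidean: c R a and c R b but not a R b.
(E) serial: every world has an R-successor.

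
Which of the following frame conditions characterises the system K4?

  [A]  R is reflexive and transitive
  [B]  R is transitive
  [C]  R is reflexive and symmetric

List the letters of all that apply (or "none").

(A) this class determines S4, not K4.
(B) K4 is sound and complete for exactly this class.
(C) this class determines B (= KTB), not K4.

B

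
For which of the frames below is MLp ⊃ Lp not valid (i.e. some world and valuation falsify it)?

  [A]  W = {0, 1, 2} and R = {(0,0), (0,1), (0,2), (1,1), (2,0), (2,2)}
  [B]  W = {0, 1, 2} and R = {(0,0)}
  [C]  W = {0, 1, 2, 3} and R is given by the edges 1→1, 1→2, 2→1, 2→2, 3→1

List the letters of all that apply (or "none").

A

The schema MLp ⊃ Lp is the dual of axiom 5; it is valid on a frame iff R is euclidean.
(A) R is not euclidean (0 R 1 and 0 R 0 but not 1 R 0), so the schema fails here.
(B) R is euclidean (any two R-successors of the same world are R-related), so the schema is valid here.
(C) R is euclidean (any two R-successors of the same world are R-related), so the schema is valid here.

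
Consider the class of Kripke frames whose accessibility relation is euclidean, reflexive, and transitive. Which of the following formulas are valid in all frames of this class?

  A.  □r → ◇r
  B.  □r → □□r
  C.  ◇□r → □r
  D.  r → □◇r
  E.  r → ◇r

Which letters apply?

A relation that is euclidean, reflexive, and transitive is also serial and symmetric.
(A) □r → ◇r (axiom D) characterises the serial frames. Every such R is serial — valid.
(B) □r → □□r is axiom 4; it is valid on a frame exactly when R is transitive. Every such R is transitive, so valid.
(C) the dual of axiom 5: valid iff R is euclidean. Every such R is euclidean — valid.
(D) r → □◇r is axiom B, which corresponds to symmetry. Every such R is symmetric — valid.
(E) r → ◇r is the dual of axiom T; it is valid on a frame exactly when R is reflexive. Every such R is reflexive, so valid.

A, B, C, D, E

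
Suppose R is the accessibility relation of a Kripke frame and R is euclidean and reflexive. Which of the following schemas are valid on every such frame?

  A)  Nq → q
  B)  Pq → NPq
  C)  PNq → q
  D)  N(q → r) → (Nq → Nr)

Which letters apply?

A reflexive euclidean relation is also symmetric (from wRw and wRv the euclidean condition gives vRw) and hence transitive; it is an equivalence relation.
(A) axiom T: valid iff R is reflexive. Every such R is reflexive — valid.
(B) Pq → NPq is axiom 5, which corresponds to the euclidean property. Every such R is euclidean — valid.
(C) PNq → q (the dual of axiom B) characterises the symmetric frames. Every such R is symmetric — valid.
(D) this is just K, valid on every normal frame.

A, B, C, D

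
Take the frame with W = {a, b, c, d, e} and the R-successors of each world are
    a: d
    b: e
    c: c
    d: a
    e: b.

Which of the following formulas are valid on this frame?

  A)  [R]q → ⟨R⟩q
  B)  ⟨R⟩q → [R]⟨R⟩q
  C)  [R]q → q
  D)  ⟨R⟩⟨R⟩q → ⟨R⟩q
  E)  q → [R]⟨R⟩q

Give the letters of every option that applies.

R is not reflexive: not a R a.
R is symmetric: every R-edge is matched by its reverse.
R is not transitive: a R d and d R a but not a R a.
R is not euclidean: a R d and a R d but not d R d.
R is serial: every world has an R-successor.
(A) [R]q → ⟨R⟩q (axiom D) characterises the serial frames. R is serial — valid.
(B) ⟨R⟩q → [R]⟨R⟩q is axiom 5, which corresponds to the euclidean property. R is not euclidean — not valid.
(C) [R]q → q is axiom T, which corresponds to reflexivity. R is not reflexive — not valid.
(D) ⟨R⟩⟨R⟩q → ⟨R⟩q (the dual of axiom 4) characterises the transitive frames. R is not transitive — not valid.
(E) q → [R]⟨R⟩q is axiom B; it is valid on a frame exactly when R is symmetric. R is symmetric, so valid.

A, E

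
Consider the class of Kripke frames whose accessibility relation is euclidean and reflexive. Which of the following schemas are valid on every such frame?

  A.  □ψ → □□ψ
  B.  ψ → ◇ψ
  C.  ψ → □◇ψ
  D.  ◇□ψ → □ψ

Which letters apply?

A reflexive euclidean relation is also symmetric (from wRw and wRv the euclidean condition gives vRw) and hence transitive; it is an equivalence relation.
(A) □ψ → □□ψ is axiom 4, which corresponds to transitivity. Every such R is transitive — valid.
(B) ψ → ◇ψ is the dual of axiom T; it is valid on a frame exactly when R is reflexive. Every such R is reflexive, so valid.
(C) ψ → □◇ψ (axiom B) characterises the symmetric frames. Every such R is symmetric — valid.
(D) ◇□ψ → □ψ is the dual of axiom 5; it is valid on a frame exactly when R is euclidean. Every such R is euclidean, so valid.

A, B, C, D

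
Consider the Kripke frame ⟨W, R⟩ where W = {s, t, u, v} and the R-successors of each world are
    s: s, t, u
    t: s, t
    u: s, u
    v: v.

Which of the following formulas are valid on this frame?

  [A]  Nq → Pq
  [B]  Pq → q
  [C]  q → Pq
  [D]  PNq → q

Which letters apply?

A, C, D

R is reflexive: each world relates to itself.
R is symmetric: every R-edge is matched by its reverse.
R is serial: every world has an R-successor.
R is not a subset of the identity: s R t with s ≠ t.
(A) Nq → Pq (axiom D) characterises the serial frames. R is serial — valid.
(B) Pq → q (the converse of T) corresponds to R being a subset of the identity. Here R ⊄ identity, so not valid.
(C) q → Pq (the dual of axiom T) characterises the reflexive frames. R is reflexive — valid.
(D) PNq → q (the dual of axiom B) characterises the symmetric frames. R is symmetric — valid.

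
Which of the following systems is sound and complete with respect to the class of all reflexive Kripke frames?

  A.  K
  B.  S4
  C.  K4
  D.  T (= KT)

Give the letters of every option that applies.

D

(A) K is determined by the class of arbitrary frames.
(B) S4 is determined by the class of reflexive and transitive frames.
(C) K4 is determined by the class of transitive frames.
(D) T (= KT) is determined by exactly this class.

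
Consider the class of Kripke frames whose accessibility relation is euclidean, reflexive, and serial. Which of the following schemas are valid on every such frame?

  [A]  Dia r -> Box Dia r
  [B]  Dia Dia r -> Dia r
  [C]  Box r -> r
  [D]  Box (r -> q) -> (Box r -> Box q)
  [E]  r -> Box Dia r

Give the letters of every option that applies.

A, B, C, D, E

A relation that is euclidean, reflexive, and serial is also symmetric and transitive.
(A) Dia r -> Box Dia r is axiom 5; it is valid on a frame exactly when R is euclidean. Every such R is euclidean, so valid.
(B) Dia Dia r -> Dia r is the dual of axiom 4, which corresponds to transitivity. Every such R is transitive — valid.
(C) Box r -> r is axiom T; it is valid on a frame exactly when R is reflexive. Every such R is reflexive, so valid.
(D) this is just K, valid on every normal frame.
(E) r -> Box Dia r is axiom B; it is valid on a frame exactly when R is symmetric. Every such R is symmetric, so valid.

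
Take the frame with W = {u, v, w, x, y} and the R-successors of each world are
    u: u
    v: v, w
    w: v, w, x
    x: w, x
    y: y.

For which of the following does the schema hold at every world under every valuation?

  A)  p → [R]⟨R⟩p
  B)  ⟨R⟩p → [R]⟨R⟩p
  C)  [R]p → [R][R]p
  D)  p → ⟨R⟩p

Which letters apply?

R is reflexive: each world relates to itself.
R is symmetric: every R-edge is matched by its reverse.
R is not transitive: v R w and w R x but not v R x.
R is not euclidean: w R v and w R x but not v R x.
(A) p → [R]⟨R⟩p (axiom B) characterises the symmetric frames. R is symmetric — valid.
(B) ⟨R⟩p → [R]⟨R⟩p is axiom 5; it is valid on a frame exactly when R is euclidean. R is not euclidean, so not valid.
(C) axiom 4: valid iff R is transitive. R is not transitive — not valid.
(D) the dual of axiom T: valid iff R is reflexive. R is reflexive — valid.

A, D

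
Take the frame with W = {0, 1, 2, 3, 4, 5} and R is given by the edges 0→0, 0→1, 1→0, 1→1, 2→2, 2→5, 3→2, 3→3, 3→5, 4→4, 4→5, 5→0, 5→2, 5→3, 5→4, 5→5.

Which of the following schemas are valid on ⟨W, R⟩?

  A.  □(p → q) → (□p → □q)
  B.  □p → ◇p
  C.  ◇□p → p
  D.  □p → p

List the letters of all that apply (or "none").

R is reflexive: each world relates to itself.
R is not symmetric: 3 R 2 but not 2 R 3.
R is serial: every world has an R-successor.
(A) □(p → q) → (□p → □q) is axiom K, valid on every Kripke frame — valid.
(B) axiom D: valid iff R is serial. R is serial — valid.
(C) the dual of axiom B: valid iff R is symmetric. R is not symmetric — not valid.
(D) □p → p is axiom T; it is valid on a frame exactly when R is reflexive. R is reflexive, so valid.

A, B, D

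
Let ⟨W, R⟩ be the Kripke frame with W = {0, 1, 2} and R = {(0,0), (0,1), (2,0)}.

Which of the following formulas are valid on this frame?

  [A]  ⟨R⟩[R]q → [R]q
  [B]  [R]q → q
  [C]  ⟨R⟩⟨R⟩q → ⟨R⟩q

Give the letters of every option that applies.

R is not reflexive: not 1 R 1.
R is not transitive: 2 R 0 and 0 R 1 but not 2 R 1.
R is not euclidean: 0 R 1 and 0 R 0 but not 1 R 0.
(A) ⟨R⟩[R]q → [R]q (the dual of axiom 5) characterises the euclidean frames. R is not euclidean — not valid.
(B) [R]q → q (axiom T) characterises the reflexive frames. R is not reflexive — not valid.
(C) ⟨R⟩⟨R⟩q → ⟨R⟩q is the dual of axiom 4, which corresponds to transitivity. R is not transitive — not valid.

none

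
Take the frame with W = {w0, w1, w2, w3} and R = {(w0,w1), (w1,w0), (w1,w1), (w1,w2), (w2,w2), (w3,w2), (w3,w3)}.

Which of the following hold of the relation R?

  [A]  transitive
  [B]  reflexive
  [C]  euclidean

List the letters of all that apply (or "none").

(A) not transitive: w0 R w1 and w1 R w0 but not w0 R w0.
(B) not reflexive: not w0 R w0.
(C) not euclidean: w1 R w0 and w1 R w2 but not w0 R w2.

none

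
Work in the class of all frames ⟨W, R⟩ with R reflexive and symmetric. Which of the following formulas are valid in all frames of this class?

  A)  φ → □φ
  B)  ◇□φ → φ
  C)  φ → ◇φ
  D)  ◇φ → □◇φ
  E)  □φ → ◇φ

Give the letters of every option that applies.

Reflexive relations are serial.
(A) φ → □φ (equivalent to ◇p→p) corresponds to R being a subset of the identity. Such an R need not be a subset of the identity, so not valid.
(B) the dual of axiom B: valid iff R is symmetric. Every such R is symmetric — valid.
(C) φ → ◇φ (the dual of axiom T) characterises the reflexive frames. Every such R is reflexive — valid.
(D) ◇φ → □◇φ is axiom 5, which corresponds to the euclidean property. Such an R need not be euclidean — not valid.
(E) axiom D: valid iff R is serial. Every such R is serial — valid.

B, C, E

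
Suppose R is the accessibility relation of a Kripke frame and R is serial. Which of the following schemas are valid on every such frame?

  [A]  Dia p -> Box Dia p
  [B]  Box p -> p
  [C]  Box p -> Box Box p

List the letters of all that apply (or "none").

none

(A) Dia p -> Box Dia p is axiom 5, which corresponds to the euclidean property. Such an R need not be euclidean — not valid.
(B) Box p -> p is axiom T; it is valid on a frame exactly when R is reflexive. Such an R need not be reflexive, so not valid.
(C) Box p -> Box Box p is axiom 4, which corresponds to transitivity. Such an R need not be transitive — not valid.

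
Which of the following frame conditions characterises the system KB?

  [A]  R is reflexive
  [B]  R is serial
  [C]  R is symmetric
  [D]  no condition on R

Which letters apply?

C

(A) this class determines T (= KT), not KB.
(B) this class determines D, not KB.
(C) KB is sound and complete for exactly this class.
(D) this class determines K, not KB.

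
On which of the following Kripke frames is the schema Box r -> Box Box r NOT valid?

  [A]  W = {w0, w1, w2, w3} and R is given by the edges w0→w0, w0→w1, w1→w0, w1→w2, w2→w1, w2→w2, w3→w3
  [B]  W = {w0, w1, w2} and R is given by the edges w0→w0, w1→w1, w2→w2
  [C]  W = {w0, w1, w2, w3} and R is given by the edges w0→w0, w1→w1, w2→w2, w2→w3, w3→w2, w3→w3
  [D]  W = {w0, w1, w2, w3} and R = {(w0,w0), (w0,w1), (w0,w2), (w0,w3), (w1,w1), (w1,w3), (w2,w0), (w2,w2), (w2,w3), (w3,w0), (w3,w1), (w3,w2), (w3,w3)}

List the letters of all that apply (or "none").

The schema Box r -> Box Box r is axiom 4; it is valid on a frame iff R is transitive.
(A) R is not transitive (w0 R w1 and w1 R w2 but not w0 R w2), so the schema fails here.
(B) R is transitive (R is closed under composition), so the schema is valid here.
(C) R is transitive (R is closed under composition), so the schema is valid here.
(D) R is not transitive (w1 R w3 and w3 R w0 but not w1 R w0), so the schema fails here.

A, D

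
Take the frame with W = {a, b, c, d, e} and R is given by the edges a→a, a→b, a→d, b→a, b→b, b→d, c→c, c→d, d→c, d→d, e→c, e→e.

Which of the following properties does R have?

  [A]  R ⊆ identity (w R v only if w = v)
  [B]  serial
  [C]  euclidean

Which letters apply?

(A) not ⊆ identity: a R b with a ≠ b.
(B) serial: every world has an R-successor.
(C) not euclidean: a R d and a R a but not d R a.

B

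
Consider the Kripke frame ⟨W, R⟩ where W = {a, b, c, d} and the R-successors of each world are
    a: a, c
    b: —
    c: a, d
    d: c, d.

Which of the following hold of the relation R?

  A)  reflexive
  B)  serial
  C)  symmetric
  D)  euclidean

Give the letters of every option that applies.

C

(A) not reflexive: not b R b.
(B) not serial: b has no R-successor.
(C) symmetric: every R-edge is matched by its reverse.
(D) not euclidean: c R a and c R d but not a R d.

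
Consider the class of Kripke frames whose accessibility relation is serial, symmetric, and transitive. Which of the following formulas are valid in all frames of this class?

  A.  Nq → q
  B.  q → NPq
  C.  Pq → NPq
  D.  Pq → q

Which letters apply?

A serial symmetric transitive relation is reflexive (take any v with uRv; symmetry gives vRu and transitivity gives uRu), hence an equivalence relation.
(A) Nq → q is axiom T, which corresponds to reflexivity. Every such R is reflexive — valid.
(B) q → NPq is axiom B; it is valid on a frame exactly when R is symmetric. Every such R is symmetric, so valid.
(C) axiom 5: valid iff R is euclidean. Every such R is euclidean — valid.
(D) Pq → q is valid only on frames where every R-edge is a self-loop. Such an R need not be a subset of the identity — not valid.

A, B, C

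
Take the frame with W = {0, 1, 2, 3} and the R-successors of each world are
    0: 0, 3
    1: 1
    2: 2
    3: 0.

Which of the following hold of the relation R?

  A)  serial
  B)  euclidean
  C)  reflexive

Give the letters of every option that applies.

A

(A) serial: every world has an R-successor.
(B) not euclidean: 0 R 3 and 0 R 3 but not 3 R 3.
(C) not reflexive: not 3 R 3.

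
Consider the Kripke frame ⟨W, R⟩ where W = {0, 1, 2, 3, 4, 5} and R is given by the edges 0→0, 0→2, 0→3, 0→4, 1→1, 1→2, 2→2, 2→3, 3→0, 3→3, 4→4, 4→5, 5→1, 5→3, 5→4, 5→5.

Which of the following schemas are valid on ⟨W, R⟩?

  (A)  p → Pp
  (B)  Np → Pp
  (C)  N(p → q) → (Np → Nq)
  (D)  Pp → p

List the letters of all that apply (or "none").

A, B, C

R is reflexive: each world relates to itself.
R is serial: every world has an R-successor.
R is not a subset of the identity: 0 R 2 with 0 ≠ 2.
(A) p → Pp (the dual of axiom T) characterises the reflexive frames. R is reflexive — valid.
(B) axiom D: valid iff R is serial. R is serial — valid.
(C) N(p → q) → (Np → Nq) is axiom K, valid on every Kripke frame — valid.
(D) Pp → p (the converse of T) corresponds to R being a subset of the identity. Here R ⊄ identity, so not valid.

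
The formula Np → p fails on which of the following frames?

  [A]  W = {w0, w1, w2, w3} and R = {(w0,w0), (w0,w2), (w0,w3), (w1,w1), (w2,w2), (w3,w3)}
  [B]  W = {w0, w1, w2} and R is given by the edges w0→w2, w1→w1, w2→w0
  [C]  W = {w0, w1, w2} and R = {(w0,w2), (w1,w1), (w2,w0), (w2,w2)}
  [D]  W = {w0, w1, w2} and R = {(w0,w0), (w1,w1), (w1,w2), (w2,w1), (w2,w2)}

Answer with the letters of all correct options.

B, C

The schema Np → p is axiom T; it is valid on a frame iff R is reflexive.
(A) R is reflexive (each world relates to itself), so the schema is valid here.
(B) R is not reflexive (not w0 R w0), so the schema fails here.
(C) R is not reflexive (not w0 R w0), so the schema fails here.
(D) R is reflexive (each world relates to itself), so the schema is valid here.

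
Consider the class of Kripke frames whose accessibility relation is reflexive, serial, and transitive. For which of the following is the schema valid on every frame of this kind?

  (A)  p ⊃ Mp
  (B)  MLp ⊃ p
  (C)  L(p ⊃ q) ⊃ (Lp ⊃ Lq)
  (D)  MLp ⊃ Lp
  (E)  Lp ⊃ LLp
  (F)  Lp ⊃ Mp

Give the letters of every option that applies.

(A) p ⊃ Mp is the dual of axiom T, which corresponds to reflexivity. Every such R is reflexive — valid.
(B) the dual of axiom B: valid iff R is symmetric. Such an R need not be symmetric — not valid.
(C) L(p ⊃ q) ⊃ (Lp ⊃ Lq) is the K axiom; it holds on all frames — valid.
(D) the dual of axiom 5: valid iff R is euclidean. Such an R need not be euclidean — not valid.
(E) axiom 4: valid iff R is transitive. Every such R is transitive — valid.
(F) axiom D: valid iff R is serial. Every such R is serial — valid.

A, C, E, F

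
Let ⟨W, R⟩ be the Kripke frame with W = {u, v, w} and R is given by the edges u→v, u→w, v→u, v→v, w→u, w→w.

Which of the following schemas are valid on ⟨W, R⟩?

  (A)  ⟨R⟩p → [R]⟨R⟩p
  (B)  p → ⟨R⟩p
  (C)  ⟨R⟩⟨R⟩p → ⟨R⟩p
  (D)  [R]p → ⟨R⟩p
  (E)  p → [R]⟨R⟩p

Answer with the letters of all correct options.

R is not reflexive: not u R u.
R is symmetric: every R-edge is matched by its reverse.
R is not transitive: u R v and v R u but not u R u.
R is not euclidean: u R v and u R w but not v R w.
R is serial: every world has an R-successor.
(A) axiom 5: valid iff R is euclidean. R is not euclidean — not valid.
(B) p → ⟨R⟩p is the dual of axiom T, which corresponds to reflexivity. R is not reflexive — not valid.
(C) ⟨R⟩⟨R⟩p → ⟨R⟩p is the dual of axiom 4; it is valid on a frame exactly when R is transitive. R is not transitive, so not valid.
(D) [R]p → ⟨R⟩p is axiom D, which corresponds to seriality. R is serial — valid.
(E) p → [R]⟨R⟩p (axiom B) characterises the symmetric frames. R is symmetric — valid.

D, E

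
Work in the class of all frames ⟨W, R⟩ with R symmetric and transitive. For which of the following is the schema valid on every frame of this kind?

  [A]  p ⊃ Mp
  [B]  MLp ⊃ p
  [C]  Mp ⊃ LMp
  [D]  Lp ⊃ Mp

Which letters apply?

B, C

A symmetric transitive relation is euclidean (uRv and uRw give vRu by symmetry, then vRw by transitivity).
(A) the dual of axiom T: valid iff R is reflexive. Such an R need not be reflexive — not valid.
(B) MLp ⊃ p is the dual of axiom B, which corresponds to symmetry. Every such R is symmetric — valid.
(C) Mp ⊃ LMp is axiom 5; it is valid on a frame exactly when R is euclidean. Every such R is euclidean, so valid.
(D) Lp ⊃ Mp (axiom D) characterises the serial frames. Such an R need not be serial — not valid.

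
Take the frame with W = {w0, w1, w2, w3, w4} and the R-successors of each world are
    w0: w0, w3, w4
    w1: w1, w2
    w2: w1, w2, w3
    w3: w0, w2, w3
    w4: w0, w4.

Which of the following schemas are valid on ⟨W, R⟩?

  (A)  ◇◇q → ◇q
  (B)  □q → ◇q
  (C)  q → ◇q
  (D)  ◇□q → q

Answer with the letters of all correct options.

B, C, D

R is reflexive: each world relates to itself.
R is symmetric: every R-edge is matched by its reverse.
R is not transitive: w0 R w3 and w3 R w2 but not w0 R w2.
R is serial: every world has an R-successor.
(A) ◇◇q → ◇q (the dual of axiom 4) characterises the transitive frames. R is not transitive — not valid.
(B) □q → ◇q is axiom D, which corresponds to seriality. R is serial — valid.
(C) q → ◇q (the dual of axiom T) characterises the reflexive frames. R is reflexive — valid.
(D) the dual of axiom B: valid iff R is symmetric. R is symmetric — valid.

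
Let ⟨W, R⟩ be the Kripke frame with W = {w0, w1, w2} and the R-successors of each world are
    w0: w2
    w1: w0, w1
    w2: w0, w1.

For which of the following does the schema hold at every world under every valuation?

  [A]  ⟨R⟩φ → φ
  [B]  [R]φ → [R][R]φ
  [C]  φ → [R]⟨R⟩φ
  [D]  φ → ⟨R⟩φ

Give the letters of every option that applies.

none

R is not reflexive: not w0 R w0.
R is not symmetric: w1 R w0 but not w0 R w1.
R is not transitive: w0 R w2 and w2 R w0 but not w0 R w0.
R is not a subset of the identity: w0 R w2 with w0 ≠ w2.
(A) ⟨R⟩φ → φ (the converse of T) corresponds to R being a subset of the identity. Here R ⊄ identity, so not valid.
(B) [R]φ → [R][R]φ is axiom 4, which corresponds to transitivity. R is not transitive — not valid.
(C) axiom B: valid iff R is symmetric. R is not symmetric — not valid.
(D) the dual of axiom T: valid iff R is reflexive. R is not reflexive — not valid.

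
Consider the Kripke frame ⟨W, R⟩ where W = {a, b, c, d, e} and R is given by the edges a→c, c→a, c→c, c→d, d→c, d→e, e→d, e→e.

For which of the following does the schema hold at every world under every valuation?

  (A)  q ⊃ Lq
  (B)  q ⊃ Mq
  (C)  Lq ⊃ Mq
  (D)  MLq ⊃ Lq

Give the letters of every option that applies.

R is not reflexive: not a R a.
R is not euclidean: c R a and c R d but not a R d.
R is not serial: b has no R-successor.
R is not a subset of the identity: a R c with a ≠ c.
(A) q ⊃ Lq (equivalent to ◇p→p) corresponds to R being a subset of the identity. Here R ⊄ identity, so not valid.
(B) the dual of axiom T: valid iff R is reflexive. R is not reflexive — not valid.
(C) axiom D: valid iff R is serial. R is not serial — not valid.
(D) MLq ⊃ Lq (the dual of axiom 5) characterises the euclidean frames. R is not euclidean — not valid.

none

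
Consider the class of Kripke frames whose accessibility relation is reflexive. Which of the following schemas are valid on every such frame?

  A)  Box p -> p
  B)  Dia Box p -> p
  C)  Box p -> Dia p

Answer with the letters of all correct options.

A reflexive relation is serial.
(A) axiom T: valid iff R is reflexive. Every such R is reflexive — valid.
(B) Dia Box p -> p (the dual of axiom B) characterises the symmetric frames. Such an R need not be symmetric — not valid.
(C) Box p -> Dia p (axiom D) characterises the serial frames. Every such R is serial — valid.

A, C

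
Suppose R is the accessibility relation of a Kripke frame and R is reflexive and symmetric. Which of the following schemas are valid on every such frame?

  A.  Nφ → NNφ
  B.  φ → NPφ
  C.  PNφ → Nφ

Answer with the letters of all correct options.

B

Reflexive relations are serial.
(A) axiom 4: valid iff R is transitive. Such an R need not be transitive — not valid.
(B) axiom B: valid iff R is symmetric. Every such R is symmetric — valid.
(C) PNφ → Nφ is the dual of axiom 5, which corresponds to the euclidean property. Such an R need not be euclidean — not valid.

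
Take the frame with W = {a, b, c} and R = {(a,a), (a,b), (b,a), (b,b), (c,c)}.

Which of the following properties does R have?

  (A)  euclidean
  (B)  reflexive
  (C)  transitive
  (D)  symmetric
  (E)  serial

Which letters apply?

A, B, C, D, E

(A) euclidean: any two R-successors of the same world are R-related.
(B) reflexive: each world relates to itself.
(C) transitive: R is closed under composition.
(D) symmetric: every R-edge is matched by its reverse.
(E) serial: every world has an R-successor.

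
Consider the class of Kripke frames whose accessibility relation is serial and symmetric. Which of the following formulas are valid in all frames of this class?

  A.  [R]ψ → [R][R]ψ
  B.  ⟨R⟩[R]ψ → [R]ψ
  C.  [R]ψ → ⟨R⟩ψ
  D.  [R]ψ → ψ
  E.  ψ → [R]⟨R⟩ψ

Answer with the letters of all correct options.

(A) [R]ψ → [R][R]ψ is axiom 4, which corresponds to transitivity. Such an R need not be transitive — not valid.
(B) ⟨R⟩[R]ψ → [R]ψ is the dual of axiom 5, which corresponds to the euclidean property. Such an R need not be euclidean — not valid.
(C) [R]ψ → ⟨R⟩ψ is axiom D, which corresponds to seriality. Every such R is serial — valid.
(D) axiom T: valid iff R is reflexive. Such an R need not be reflexive — not valid.
(E) ψ → [R]⟨R⟩ψ is axiom B; it is valid on a frame exactly when R is symmetric. Every such R is symmetric, so valid.

C, E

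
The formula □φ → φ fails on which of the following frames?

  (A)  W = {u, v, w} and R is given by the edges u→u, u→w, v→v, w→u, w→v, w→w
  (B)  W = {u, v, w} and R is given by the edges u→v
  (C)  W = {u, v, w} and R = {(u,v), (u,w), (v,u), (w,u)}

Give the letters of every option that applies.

The schema □φ → φ is axiom T; it is valid on a frame iff R is reflexive.
(A) R is reflexive (each world relates to itself), so the schema is valid here.
(B) R is not reflexive (not u R u), so the schema fails here.
(C) R is not reflexive (not u R u), so the schema fails here.

B, C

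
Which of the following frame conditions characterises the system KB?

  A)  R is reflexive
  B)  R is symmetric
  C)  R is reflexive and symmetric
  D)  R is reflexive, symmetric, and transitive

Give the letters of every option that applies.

B

(A) this class determines T (= KT), not KB.
(B) KB is sound and complete for exactly this class.
(C) this class determines B (= KTB), not KB.
(D) this class determines S5, not KB.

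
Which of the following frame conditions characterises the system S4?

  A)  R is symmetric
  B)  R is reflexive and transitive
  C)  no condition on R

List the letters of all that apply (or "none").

(A) this class determines KB, not S4.
(B) S4 is sound and complete for exactly this class.
(C) this class determines K, not S4.

B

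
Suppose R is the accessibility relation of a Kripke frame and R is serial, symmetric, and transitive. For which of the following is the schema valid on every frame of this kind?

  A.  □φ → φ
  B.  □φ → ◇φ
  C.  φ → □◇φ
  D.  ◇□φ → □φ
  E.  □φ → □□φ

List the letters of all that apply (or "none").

A serial symmetric transitive relation is reflexive (take any v with uRv; symmetry gives vRu and transitivity gives uRu), hence an equivalence relation.
(A) □φ → φ (axiom T) characterises the reflexive frames. Every such R is reflexive — valid.
(B) axiom D: valid iff R is serial. Every such R is serial — valid.
(C) φ → □◇φ is axiom B; it is valid on a frame exactly when R is symmetric. Every such R is symmetric, so valid.
(D) the dual of axiom 5: valid iff R is euclidean. Every such R is euclidean — valid.
(E) □φ → □□φ (axiom 4) characterises the transitive frames. Every such R is transitive — valid.

A, B, C, D, E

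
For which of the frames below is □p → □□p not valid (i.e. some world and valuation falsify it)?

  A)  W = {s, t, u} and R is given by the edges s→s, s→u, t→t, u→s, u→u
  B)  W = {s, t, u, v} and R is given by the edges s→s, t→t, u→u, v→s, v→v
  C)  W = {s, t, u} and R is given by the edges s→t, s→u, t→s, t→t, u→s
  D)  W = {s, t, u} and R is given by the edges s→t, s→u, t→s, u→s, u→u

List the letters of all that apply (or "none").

The schema □p → □□p is axiom 4; it is valid on a frame iff R is transitive.
(A) R is transitive (R is closed under composition), so the schema is valid here.
(B) R is transitive (R is closed under composition), so the schema is valid here.
(C) R is not transitive (s R t and t R s but not s R s), so the schema fails here.
(D) R is not transitive (s R t and t R s but not s R s), so the schema fails here.

C, D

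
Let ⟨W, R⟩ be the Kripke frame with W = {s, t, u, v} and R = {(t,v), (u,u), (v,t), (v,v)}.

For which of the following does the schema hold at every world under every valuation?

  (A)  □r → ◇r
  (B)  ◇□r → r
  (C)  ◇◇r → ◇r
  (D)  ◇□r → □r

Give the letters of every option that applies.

B

R is symmetric: every R-edge is matched by its reverse.
R is not transitive: t R v and v R t but not t R t.
R is not euclidean: v R t and v R t but not t R t.
R is not serial: s has no R-successor.
(A) axiom D: valid iff R is serial. R is not serial — not valid.
(B) ◇□r → r (the dual of axiom B) characterises the symmetric frames. R is symmetric — valid.
(C) the dual of axiom 4: valid iff R is transitive. R is not transitive — not valid.
(D) ◇□r → □r is the dual of axiom 5; it is valid on a frame exactly when R is euclidean. R is not euclidean, so not valid.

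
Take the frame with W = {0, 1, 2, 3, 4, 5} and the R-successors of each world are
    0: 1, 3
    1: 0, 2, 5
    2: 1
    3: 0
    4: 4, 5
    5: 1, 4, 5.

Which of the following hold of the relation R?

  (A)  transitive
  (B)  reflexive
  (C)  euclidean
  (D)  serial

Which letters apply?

(A) not transitive: 0 R 1 and 1 R 0 but not 0 R 0.
(B) not reflexive: not 0 R 0.
(C) not euclidean: 0 R 1 and 0 R 3 but not 1 R 3.
(D) serial: every world has an R-successor.

D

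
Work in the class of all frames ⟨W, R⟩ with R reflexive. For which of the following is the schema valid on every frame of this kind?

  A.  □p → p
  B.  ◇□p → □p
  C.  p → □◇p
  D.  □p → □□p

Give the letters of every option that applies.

A reflexive relation is serial.
(A) □p → p (axiom T) characterises the reflexive frames. Every such R is reflexive — valid.
(B) ◇□p → □p is the dual of axiom 5; it is valid on a frame exactly when R is euclidean. Such an R need not be euclidean, so not valid.
(C) p → □◇p is axiom B; it is valid on a frame exactly when R is symmetric. Such an R need not be symmetric, so not valid.
(D) □p → □□p (axiom 4) characterises the transitive frames. Such an R need not be transitive — not valid.

A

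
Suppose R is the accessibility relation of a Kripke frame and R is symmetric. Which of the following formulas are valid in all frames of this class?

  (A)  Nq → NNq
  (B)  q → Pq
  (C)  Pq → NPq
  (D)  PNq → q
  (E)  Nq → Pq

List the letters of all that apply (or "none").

(A) Nq → NNq (axiom 4) characterises the transitive frames. Such an R need not be transitive — not valid.
(B) q → Pq (the dual of axiom T) characterises the reflexive frames. Such an R need not be reflexive — not valid.
(C) Pq → NPq (axiom 5) characterises the euclidean frames. Such an R need not be euclidean — not valid.
(D) PNq → q is the dual of axiom B, which corresponds to symmetry. Every such R is symmetric — valid.
(E) axiom D: valid iff R is serial. Such an R need not be serial — not valid.

D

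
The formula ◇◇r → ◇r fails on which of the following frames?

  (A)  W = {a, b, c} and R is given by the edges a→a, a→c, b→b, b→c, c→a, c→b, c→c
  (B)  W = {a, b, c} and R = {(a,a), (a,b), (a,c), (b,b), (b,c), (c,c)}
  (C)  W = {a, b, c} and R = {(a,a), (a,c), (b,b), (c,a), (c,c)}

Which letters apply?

A

The schema ◇◇r → ◇r is the dual of axiom 4; it is valid on a frame iff R is transitive.
(A) R is not transitive (a R c and c R b but not a R b), so the schema fails here.
(B) R is transitive (R is closed under composition), so the schema is valid here.
(C) R is transitive (R is closed under composition), so the schema is valid here.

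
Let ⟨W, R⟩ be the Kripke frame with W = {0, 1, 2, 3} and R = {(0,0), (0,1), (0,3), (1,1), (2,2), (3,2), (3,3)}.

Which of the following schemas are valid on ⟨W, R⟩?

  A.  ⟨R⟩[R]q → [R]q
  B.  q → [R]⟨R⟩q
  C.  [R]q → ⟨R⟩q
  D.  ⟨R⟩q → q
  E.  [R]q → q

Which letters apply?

C, E

R is reflexive: each world relates to itself.
R is not symmetric: 0 R 1 but not 1 R 0.
R is not euclidean: 0 R 1 and 0 R 0 but not 1 R 0.
R is serial: every world has an R-successor.
R is not a subset of the identity: 0 R 1 with 0 ≠ 1.
(A) ⟨R⟩[R]q → [R]q is the dual of axiom 5; it is valid on a frame exactly when R is euclidean. R is not euclidean, so not valid.
(B) q → [R]⟨R⟩q is axiom B; it is valid on a frame exactly when R is symmetric. R is not symmetric, so not valid.
(C) [R]q → ⟨R⟩q is axiom D; it is valid on a frame exactly when R is serial. R is serial, so valid.
(D) ⟨R⟩q → q is the converse of T; it holds exactly when R ⊆ identity. Here R ⊄ identity — not valid.
(E) [R]q → q is axiom T; it is valid on a frame exactly when R is reflexive. R is reflexive, so valid.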